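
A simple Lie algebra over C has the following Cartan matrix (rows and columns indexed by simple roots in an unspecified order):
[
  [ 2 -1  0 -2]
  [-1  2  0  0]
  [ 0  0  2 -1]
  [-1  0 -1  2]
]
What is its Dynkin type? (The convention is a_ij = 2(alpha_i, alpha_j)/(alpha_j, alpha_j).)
The matrix has rank 4 with 2's on the diagonal. Reading the off-diagonal entries as Dynkin edges (a single edge where a_ij = a_ji = -1; a double or triple edge where a_ij * a_ji = 2 or 3), the diagram is a chain of 4 nodes with a double edge between the middle two (F_4). One simple-root ordering that puts it in standard form is (alpha_2, alpha_1, alpha_4, alpha_3). So the algebra is type F_4.

F_4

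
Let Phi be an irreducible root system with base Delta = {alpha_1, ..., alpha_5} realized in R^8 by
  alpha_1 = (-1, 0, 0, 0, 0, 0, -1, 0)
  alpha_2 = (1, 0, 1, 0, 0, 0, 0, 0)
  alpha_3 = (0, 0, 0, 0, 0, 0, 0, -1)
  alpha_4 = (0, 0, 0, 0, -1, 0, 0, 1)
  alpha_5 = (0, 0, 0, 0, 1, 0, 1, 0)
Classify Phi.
Compute the Cartan integers a_ij = 2(alpha_i, alpha_j)/(alpha_j, alpha_j); the resulting 5x5 Cartan matrix is
[[2, -1, 0, 0, -1], [-1, 2, 0, 0, 0], [0, 0, 2, -1, 0], [0, 0, -2, 2, -1], [-1, 0, 0, -1, 2]].
The roots have two lengths (squared-length ratio 2:1); the short ones are alpha_{3}. The associated Dynkin diagram is a chain of 5 nodes with a double edge at one end; the terminal node there is the unique short simple root (B_5), so the type is B_5 (the algebra so(11)).

B_5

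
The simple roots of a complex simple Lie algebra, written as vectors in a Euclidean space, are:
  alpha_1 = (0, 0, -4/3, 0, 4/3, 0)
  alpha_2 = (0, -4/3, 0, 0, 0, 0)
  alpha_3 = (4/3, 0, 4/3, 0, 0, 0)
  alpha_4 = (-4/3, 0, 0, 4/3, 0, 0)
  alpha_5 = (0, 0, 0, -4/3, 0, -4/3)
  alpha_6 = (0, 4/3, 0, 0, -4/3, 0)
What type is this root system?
B_6

Compute the Cartan integers a_ij = 2(alpha_i, alpha_j)/(alpha_j, alpha_j); the resulting 6x6 Cartan matrix is
[[2, 0, -1, 0, 0, -1], [0, 2, 0, 0, 0, -1], [-1, 0, 2, -1, 0, 0], [0, 0, -1, 2, -1, 0], [0, 0, 0, -1, 2, 0], [-1, -2, 0, 0, 0, 2]].
The roots have two lengths (squared-length ratio 2:1); the short ones are alpha_{2}. The associated Dynkin diagram is a chain of 6 nodes with a double edge at one end; the terminal node there is the unique short simple root (B_6), so the type is B_6 (the algebra so(13)).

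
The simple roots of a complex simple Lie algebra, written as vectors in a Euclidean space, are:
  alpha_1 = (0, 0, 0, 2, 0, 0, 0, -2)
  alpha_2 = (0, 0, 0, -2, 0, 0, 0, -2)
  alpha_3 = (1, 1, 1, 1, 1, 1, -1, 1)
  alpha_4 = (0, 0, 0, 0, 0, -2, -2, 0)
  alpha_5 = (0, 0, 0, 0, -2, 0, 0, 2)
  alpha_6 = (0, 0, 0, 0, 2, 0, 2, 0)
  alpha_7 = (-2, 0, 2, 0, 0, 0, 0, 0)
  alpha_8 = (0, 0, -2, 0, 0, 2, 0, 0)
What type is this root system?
Compute the Cartan integers a_ij = 2(alpha_i, alpha_j)/(alpha_j, alpha_j); the resulting 8x8 Cartan matrix is
[[2, 0, 0, 0, -1, 0, 0, 0], [0, 2, -1, 0, -1, 0, 0, 0], [0, -1, 2, 0, 0, 0, 0, 0], [0, 0, 0, 2, 0, -1, 0, -1], [-1, -1, 0, 0, 2, -1, 0, 0], [0, 0, 0, -1, -1, 2, 0, 0], [0, 0, 0, 0, 0, 0, 2, -1], [0, 0, 0, -1, 0, 0, -1, 2]].
All simple roots have the same length, so the diagram is simply laced. The associated Dynkin diagram is a chain of 7 nodes with one extra node attached to the third node from one end (E_8), so the type is E_8.

E8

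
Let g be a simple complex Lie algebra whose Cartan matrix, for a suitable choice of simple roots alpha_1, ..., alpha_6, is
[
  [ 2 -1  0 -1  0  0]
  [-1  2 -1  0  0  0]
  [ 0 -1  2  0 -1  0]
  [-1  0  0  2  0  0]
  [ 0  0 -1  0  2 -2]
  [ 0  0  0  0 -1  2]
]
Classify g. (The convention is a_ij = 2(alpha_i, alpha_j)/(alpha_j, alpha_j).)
type B_6

The matrix has rank 6 with 2's on the diagonal. Reading the off-diagonal entries as Dynkin edges (a single edge where a_ij = a_ji = -1; a double or triple edge where a_ij * a_ji = 2 or 3), the diagram is a chain of 6 nodes with a double edge at one end; the terminal node there is the unique short simple root (B_6). One simple-root ordering that puts it in standard form is (alpha_4, alpha_1, alpha_2, alpha_3, alpha_5, alpha_6). So the algebra is type B_6, i.e. so(13).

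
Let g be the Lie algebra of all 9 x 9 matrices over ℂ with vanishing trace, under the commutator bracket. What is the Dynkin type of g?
A_8

This is sl(9), which has dimension 9^2 - 1 = 80 and rank 9 - 1 = 8 (a Cartan subalgebra is the diagonal traceless matrices). In the classification of classical Lie algebras, the special linear algebra sl(n+1) has type A_n; here n = 8, so the Dynkin diagram is a chain of 8 nodes with single edges (A_8). Hence the type is A_8.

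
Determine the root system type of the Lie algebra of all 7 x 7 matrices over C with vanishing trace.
A_6

This is sl(7), which has dimension 7^2 - 1 = 48 and rank 7 - 1 = 6 (a Cartan subalgebra is the diagonal traceless matrices). In the classification of classical Lie algebras, the special linear algebra sl(n+1) has type A_n; here n = 6, so the Dynkin diagram is a chain of 6 nodes with single edges (A_6). Hence the type is A_6.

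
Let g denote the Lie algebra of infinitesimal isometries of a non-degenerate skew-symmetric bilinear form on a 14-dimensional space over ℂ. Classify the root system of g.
This is sp(14), which has dimension 14(14+1)/2 = 105 and rank 14/2 = 7. In the classification of classical Lie algebras, the symplectic algebra sp(2n) has type C_n; here n = 7, so the Dynkin diagram is a chain of 7 nodes with a double edge at one end; the terminal node there is the unique long simple root (C_7). Hence the type is C_7.

C_7 (sp(14))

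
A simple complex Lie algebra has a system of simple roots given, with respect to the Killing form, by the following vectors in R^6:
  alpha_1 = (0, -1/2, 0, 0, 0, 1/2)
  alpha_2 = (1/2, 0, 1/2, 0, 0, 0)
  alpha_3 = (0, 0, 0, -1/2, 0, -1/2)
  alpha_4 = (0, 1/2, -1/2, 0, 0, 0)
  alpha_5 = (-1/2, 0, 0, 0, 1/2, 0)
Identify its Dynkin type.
Compute the Cartan integers a_ij = 2(alpha_i, alpha_j)/(alpha_j, alpha_j); the resulting 5x5 Cartan matrix is
[[2, 0, -1, -1, 0], [0, 2, 0, -1, -1], [-1, 0, 2, 0, 0], [-1, -1, 0, 2, 0], [0, -1, 0, 0, 2]].
All simple roots have the same length, so the diagram is simply laced. The associated Dynkin diagram is a chain of 5 nodes with single edges (A_5), so the type is A_5 (the algebra sl(6)).

A5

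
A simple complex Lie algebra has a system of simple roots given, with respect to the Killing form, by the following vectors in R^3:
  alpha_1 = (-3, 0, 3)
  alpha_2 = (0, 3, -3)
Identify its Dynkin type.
Compute the Cartan integers a_ij = 2(alpha_i, alpha_j)/(alpha_j, alpha_j); the resulting 2x2 Cartan matrix is
[[2, -1], [-1, 2]].
All simple roots have the same length, so the diagram is simply laced. The associated Dynkin diagram is a chain of 2 nodes with single edges (A_2), so the type is A_2 (the algebra sl(3)).

A2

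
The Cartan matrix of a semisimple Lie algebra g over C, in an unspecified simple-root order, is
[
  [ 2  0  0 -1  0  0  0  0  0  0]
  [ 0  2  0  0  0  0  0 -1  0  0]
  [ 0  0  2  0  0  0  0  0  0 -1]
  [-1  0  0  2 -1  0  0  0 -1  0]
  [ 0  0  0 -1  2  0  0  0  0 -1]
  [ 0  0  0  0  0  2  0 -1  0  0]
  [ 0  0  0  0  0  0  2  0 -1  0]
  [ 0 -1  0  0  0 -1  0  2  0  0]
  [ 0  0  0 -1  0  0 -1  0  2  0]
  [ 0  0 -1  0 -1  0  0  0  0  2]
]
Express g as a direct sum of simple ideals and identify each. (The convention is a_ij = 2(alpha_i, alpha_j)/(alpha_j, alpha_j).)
A3 + E7

The diagram associated to this matrix has two connected components: the simple roots {alpha_2, alpha_6, alpha_8} form a chain of 3 nodes with single edges (A_3), and {alpha_1, alpha_3, alpha_4, alpha_5, alpha_7, alpha_9, alpha_10} form a chain of 6 nodes with one extra node attached to the third node from one end (E_7). A semisimple Lie algebra decomposes uniquely as the direct sum of simple ideals, one per connected component of its Dynkin diagram, so g ≅ A_3 ⊕ E_7 (dimension 15 + 133 = 148).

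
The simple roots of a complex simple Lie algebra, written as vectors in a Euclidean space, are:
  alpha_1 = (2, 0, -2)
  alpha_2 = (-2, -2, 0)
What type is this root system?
A2

Compute the Cartan integers a_ij = 2(alpha_i, alpha_j)/(alpha_j, alpha_j); the resulting 2x2 Cartan matrix is
[[2, -1], [-1, 2]].
All simple roots have the same length, so the diagram is simply laced. The associated Dynkin diagram is a chain of 2 nodes with single edges (A_2), so the type is A_2 (the algebra sl(3)).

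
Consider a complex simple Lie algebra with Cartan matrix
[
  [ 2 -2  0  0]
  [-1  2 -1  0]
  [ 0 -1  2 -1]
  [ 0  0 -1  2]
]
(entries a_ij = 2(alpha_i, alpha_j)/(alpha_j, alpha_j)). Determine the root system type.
The matrix has rank 4 with 2's on the diagonal. Reading the off-diagonal entries as Dynkin edges (a single edge where a_ij = a_ji = -1; a double or triple edge where a_ij * a_ji = 2 or 3), the diagram is a chain of 4 nodes with a double edge at one end; the terminal node there is the unique long simple root (C_4). One simple-root ordering that puts it in standard form is (alpha_4, alpha_3, alpha_2, alpha_1). So the algebra is type C_4, i.e. sp(8).

C_4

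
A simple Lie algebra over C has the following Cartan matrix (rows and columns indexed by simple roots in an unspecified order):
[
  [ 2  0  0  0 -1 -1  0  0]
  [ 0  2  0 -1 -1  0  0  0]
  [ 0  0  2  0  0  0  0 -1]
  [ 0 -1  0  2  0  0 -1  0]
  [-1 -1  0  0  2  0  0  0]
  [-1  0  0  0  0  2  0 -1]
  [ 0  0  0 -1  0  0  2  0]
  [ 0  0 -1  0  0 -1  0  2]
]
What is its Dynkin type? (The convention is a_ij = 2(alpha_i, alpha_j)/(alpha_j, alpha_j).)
A8

The matrix has rank 8 with 2's on the diagonal. Reading the off-diagonal entries as Dynkin edges (a single edge where a_ij = a_ji = -1; a double or triple edge where a_ij * a_ji = 2 or 3), the diagram is a chain of 8 nodes with single edges (A_8). One simple-root ordering that puts it in standard form is (alpha_3, alpha_8, alpha_6, alpha_1, alpha_5, alpha_2, alpha_4, alpha_7). So the algebra is type A_8, i.e. sl(9).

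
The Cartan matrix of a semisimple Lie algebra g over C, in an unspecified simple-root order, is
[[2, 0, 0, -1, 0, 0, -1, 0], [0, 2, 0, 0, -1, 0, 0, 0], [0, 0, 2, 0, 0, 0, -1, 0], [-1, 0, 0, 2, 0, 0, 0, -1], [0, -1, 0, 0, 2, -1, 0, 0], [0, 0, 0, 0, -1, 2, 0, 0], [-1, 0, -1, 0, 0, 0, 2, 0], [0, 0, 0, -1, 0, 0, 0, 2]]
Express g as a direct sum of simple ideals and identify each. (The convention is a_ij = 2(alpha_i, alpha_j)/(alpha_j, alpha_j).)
The diagram associated to this matrix has two connected components: the simple roots {alpha_2, alpha_5, alpha_6} form a chain of 3 nodes with single edges (A_3), and {alpha_1, alpha_3, alpha_4, alpha_7, alpha_8} form a chain of 5 nodes with single edges (A_5). A semisimple Lie algebra decomposes uniquely as the direct sum of simple ideals, one per connected component of its Dynkin diagram, so g ≅ A_3 ⊕ A_5 (dimension 15 + 35 = 50).

type A_3 ⊕ type A_5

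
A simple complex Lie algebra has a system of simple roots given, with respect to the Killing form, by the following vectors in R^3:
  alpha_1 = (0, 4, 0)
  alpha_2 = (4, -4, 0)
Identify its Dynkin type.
Compute the Cartan integers a_ij = 2(alpha_i, alpha_j)/(alpha_j, alpha_j); the resulting 2x2 Cartan matrix is
[[2, -1], [-2, 2]].
The roots have two lengths (squared-length ratio 2:1); the short ones are alpha_{1}. The associated Dynkin diagram is a chain of 2 nodes with a double edge at one end; the terminal node there is the unique short simple root (B_2), so the type is B_2 (the algebra so(5)).

type B_2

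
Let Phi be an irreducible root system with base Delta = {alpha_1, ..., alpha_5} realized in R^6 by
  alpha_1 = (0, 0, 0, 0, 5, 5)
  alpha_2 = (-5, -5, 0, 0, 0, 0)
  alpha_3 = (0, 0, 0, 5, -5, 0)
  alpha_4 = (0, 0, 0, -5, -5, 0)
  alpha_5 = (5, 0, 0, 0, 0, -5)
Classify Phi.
Compute the Cartan integers a_ij = 2(alpha_i, alpha_j)/(alpha_j, alpha_j); the resulting 5x5 Cartan matrix is
[[2, 0, -1, -1, -1], [0, 2, 0, 0, -1], [-1, 0, 2, 0, 0], [-1, 0, 0, 2, 0], [-1, -1, 0, 0, 2]].
All simple roots have the same length, so the diagram is simply laced. The associated Dynkin diagram is a chain of 3 nodes with a fork of two nodes at one end (D_5), so the type is D_5 (the algebra so(10)).

D_5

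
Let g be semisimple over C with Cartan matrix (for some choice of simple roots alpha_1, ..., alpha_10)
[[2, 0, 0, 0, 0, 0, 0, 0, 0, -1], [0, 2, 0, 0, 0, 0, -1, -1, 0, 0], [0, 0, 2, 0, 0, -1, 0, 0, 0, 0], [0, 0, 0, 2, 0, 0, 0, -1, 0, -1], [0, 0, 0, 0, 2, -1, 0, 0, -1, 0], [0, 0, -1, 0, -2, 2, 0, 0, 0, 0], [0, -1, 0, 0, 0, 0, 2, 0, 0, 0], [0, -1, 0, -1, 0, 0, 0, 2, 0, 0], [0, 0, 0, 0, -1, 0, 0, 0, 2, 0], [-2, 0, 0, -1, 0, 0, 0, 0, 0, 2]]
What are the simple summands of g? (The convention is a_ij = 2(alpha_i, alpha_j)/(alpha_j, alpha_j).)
B_6 (so(13)) + F_4

The diagram associated to this matrix has two connected components: the simple roots {alpha_1, alpha_2, alpha_4, alpha_7, alpha_8, alpha_10} form a chain of 6 nodes with a double edge at one end; the terminal node there is the unique short simple root (B_6), and {alpha_3, alpha_5, alpha_6, alpha_9} form a chain of 4 nodes with a double edge between the middle two (F_4). A semisimple Lie algebra decomposes uniquely as the direct sum of simple ideals, one per connected component of its Dynkin diagram, so g ≅ B_6 ⊕ F_4 (dimension 78 + 52 = 130).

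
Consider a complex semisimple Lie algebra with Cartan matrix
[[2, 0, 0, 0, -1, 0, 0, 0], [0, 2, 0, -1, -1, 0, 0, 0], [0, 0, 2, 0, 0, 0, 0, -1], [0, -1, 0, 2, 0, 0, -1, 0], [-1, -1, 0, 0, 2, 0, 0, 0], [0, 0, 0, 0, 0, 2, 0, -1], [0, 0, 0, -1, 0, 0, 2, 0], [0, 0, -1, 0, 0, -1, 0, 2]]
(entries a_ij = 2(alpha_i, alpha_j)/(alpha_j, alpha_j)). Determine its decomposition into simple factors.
A_3 + A_5

The diagram associated to this matrix has two connected components: the simple roots {alpha_3, alpha_6, alpha_8} form a chain of 3 nodes with single edges (A_3), and {alpha_1, alpha_2, alpha_4, alpha_5, alpha_7} form a chain of 5 nodes with single edges (A_5). A semisimple Lie algebra decomposes uniquely as the direct sum of simple ideals, one per connected component of its Dynkin diagram, so g ≅ A_3 ⊕ A_5 (dimension 15 + 35 = 50).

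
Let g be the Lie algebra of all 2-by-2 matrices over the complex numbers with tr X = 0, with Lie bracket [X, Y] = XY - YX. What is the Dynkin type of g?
This is sl(2), which has dimension 2^2 - 1 = 3 and rank 2 - 1 = 1 (a Cartan subalgebra is the diagonal traceless matrices). In the classification of classical Lie algebras, the special linear algebra sl(n+1) has type A_n; here n = 1, so the Dynkin diagram is a chain of 1 nodes with single edges (A_1). Hence the type is A_1.

A_1 (sl(2))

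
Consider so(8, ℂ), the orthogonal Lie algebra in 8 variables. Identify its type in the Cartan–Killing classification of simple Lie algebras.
D_4 (so(8))

This is so(8) with 8 even, which has dimension 8(8-1)/2 = 28 and rank 8/2 = 4. In the classification of classical Lie algebras, the orthogonal algebra so(2n) in an even number of variables has type D_n; here n = 4, so the Dynkin diagram is a chain of 2 nodes with a fork of two nodes at one end (D_4). Hence the type is D_4.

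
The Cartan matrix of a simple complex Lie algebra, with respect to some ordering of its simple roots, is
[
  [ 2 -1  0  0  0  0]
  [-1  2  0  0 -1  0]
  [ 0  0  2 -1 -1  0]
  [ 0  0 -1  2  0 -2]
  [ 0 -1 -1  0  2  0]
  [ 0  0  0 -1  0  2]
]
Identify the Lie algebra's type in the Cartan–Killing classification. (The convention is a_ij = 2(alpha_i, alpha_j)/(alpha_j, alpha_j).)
type B_6

The matrix has rank 6 with 2's on the diagonal. Reading the off-diagonal entries as Dynkin edges (a single edge where a_ij = a_ji = -1; a double or triple edge where a_ij * a_ji = 2 or 3), the diagram is a chain of 6 nodes with a double edge at one end; the terminal node there is the unique short simple root (B_6). One simple-root ordering that puts it in standard form is (alpha_1, alpha_2, alpha_5, alpha_3, alpha_4, alpha_6). So the algebra is type B_6, i.e. so(13).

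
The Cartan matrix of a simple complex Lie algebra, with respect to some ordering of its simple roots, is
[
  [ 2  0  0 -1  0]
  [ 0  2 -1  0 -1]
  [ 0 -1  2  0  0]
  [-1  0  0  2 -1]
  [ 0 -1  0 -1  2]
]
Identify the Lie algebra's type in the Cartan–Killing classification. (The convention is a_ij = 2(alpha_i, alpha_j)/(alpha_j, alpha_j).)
A_5 (sl(6))

The matrix has rank 5 with 2's on the diagonal. Reading the off-diagonal entries as Dynkin edges (a single edge where a_ij = a_ji = -1; a double or triple edge where a_ij * a_ji = 2 or 3), the diagram is a chain of 5 nodes with single edges (A_5). One simple-root ordering that puts it in standard form is (alpha_1, alpha_4, alpha_5, alpha_2, alpha_3). So the algebra is type A_5, i.e. sl(6).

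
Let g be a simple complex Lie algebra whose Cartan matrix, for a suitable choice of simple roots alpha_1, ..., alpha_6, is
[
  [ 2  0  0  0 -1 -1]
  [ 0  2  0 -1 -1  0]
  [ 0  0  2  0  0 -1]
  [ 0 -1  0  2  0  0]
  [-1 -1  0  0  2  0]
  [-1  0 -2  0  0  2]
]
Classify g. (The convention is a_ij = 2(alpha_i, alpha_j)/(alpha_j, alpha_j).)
The matrix has rank 6 with 2's on the diagonal. Reading the off-diagonal entries as Dynkin edges (a single edge where a_ij = a_ji = -1; a double or triple edge where a_ij * a_ji = 2 or 3), the diagram is a chain of 6 nodes with a double edge at one end; the terminal node there is the unique short simple root (B_6). One simple-root ordering that puts it in standard form is (alpha_4, alpha_2, alpha_5, alpha_1, alpha_6, alpha_3). So the algebra is type B_6, i.e. so(13).

B6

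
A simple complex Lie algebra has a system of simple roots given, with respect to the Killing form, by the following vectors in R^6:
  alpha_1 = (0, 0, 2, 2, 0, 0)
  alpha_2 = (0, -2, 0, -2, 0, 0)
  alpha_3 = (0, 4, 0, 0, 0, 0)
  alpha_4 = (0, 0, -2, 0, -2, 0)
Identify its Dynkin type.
Compute the Cartan integers a_ij = 2(alpha_i, alpha_j)/(alpha_j, alpha_j); the resulting 4x4 Cartan matrix is
[[2, -1, 0, -1], [-1, 2, -1, 0], [0, -2, 2, 0], [-1, 0, 0, 2]].
The roots have two lengths (squared-length ratio 2:1); the short ones are alpha_{1,2,4}. The associated Dynkin diagram is a chain of 4 nodes with a double edge at one end; the terminal node there is the unique long simple root (C_4), so the type is C_4 (the algebra sp(8)).

type C_4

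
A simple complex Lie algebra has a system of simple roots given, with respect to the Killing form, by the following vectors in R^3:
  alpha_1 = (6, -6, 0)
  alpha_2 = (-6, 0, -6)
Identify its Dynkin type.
Compute the Cartan integers a_ij = 2(alpha_i, alpha_j)/(alpha_j, alpha_j); the resulting 2x2 Cartan matrix is
[[2, -1], [-1, 2]].
All simple roots have the same length, so the diagram is simply laced. The associated Dynkin diagram is a chain of 2 nodes with single edges (A_2), so the type is A_2 (the algebra sl(3)).

A_2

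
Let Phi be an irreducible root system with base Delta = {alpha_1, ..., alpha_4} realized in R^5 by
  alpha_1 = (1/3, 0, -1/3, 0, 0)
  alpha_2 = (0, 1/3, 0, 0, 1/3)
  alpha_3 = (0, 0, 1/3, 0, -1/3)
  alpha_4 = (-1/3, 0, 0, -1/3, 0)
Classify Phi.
Compute the Cartan integers a_ij = 2(alpha_i, alpha_j)/(alpha_j, alpha_j); the resulting 4x4 Cartan matrix is
[[2, 0, -1, -1], [0, 2, -1, 0], [-1, -1, 2, 0], [-1, 0, 0, 2]].
All simple roots have the same length, so the diagram is simply laced. The associated Dynkin diagram is a chain of 4 nodes with single edges (A_4), so the type is A_4 (the algebra sl(5)).

A_4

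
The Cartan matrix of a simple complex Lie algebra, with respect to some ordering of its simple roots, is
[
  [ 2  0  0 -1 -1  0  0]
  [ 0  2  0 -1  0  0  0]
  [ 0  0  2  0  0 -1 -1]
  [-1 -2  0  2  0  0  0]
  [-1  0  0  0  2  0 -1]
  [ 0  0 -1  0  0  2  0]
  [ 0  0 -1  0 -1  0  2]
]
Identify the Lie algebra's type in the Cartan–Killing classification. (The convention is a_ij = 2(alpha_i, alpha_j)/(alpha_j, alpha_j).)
type B_7

The matrix has rank 7 with 2's on the diagonal. Reading the off-diagonal entries as Dynkin edges (a single edge where a_ij = a_ji = -1; a double or triple edge where a_ij * a_ji = 2 or 3), the diagram is a chain of 7 nodes with a double edge at one end; the terminal node there is the unique short simple root (B_7). One simple-root ordering that puts it in standard form is (alpha_6, alpha_3, alpha_7, alpha_5, alpha_1, alpha_4, alpha_2). So the algebra is type B_7, i.e. so(15).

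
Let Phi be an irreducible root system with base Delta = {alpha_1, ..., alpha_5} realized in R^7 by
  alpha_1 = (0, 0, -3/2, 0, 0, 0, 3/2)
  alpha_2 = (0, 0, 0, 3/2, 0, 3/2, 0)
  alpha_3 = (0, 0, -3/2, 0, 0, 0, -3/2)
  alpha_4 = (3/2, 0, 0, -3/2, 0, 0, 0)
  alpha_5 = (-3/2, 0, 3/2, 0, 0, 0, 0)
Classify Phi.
type D_5

Compute the Cartan integers a_ij = 2(alpha_i, alpha_j)/(alpha_j, alpha_j); the resulting 5x5 Cartan matrix is
[[2, 0, 0, 0, -1], [0, 2, 0, -1, 0], [0, 0, 2, 0, -1], [0, -1, 0, 2, -1], [-1, 0, -1, -1, 2]].
All simple roots have the same length, so the diagram is simply laced. The associated Dynkin diagram is a chain of 3 nodes with a fork of two nodes at one end (D_5), so the type is D_5 (the algebra so(10)).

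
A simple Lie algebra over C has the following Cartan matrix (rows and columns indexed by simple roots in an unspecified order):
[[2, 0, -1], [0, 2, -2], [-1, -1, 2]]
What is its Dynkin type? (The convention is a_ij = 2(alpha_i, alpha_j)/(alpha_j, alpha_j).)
The matrix has rank 3 with 2's on the diagonal. Reading the off-diagonal entries as Dynkin edges (a single edge where a_ij = a_ji = -1; a double or triple edge where a_ij * a_ji = 2 or 3), the diagram is a chain of 3 nodes with a double edge at one end; the terminal node there is the unique long simple root (C_3). One simple-root ordering that puts it in standard form is (alpha_1, alpha_3, alpha_2). So the algebra is type C_3, i.e. sp(6).

C_3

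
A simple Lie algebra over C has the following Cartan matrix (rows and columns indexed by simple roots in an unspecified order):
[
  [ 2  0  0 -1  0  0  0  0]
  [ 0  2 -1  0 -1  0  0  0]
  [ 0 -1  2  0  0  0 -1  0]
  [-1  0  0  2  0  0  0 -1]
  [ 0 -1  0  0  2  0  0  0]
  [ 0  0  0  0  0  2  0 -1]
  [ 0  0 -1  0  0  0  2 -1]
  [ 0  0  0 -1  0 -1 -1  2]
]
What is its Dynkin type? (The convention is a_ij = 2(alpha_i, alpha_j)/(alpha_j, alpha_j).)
E8

The matrix has rank 8 with 2's on the diagonal. Reading the off-diagonal entries as Dynkin edges (a single edge where a_ij = a_ji = -1; a double or triple edge where a_ij * a_ji = 2 or 3), the diagram is a chain of 7 nodes with one extra node attached to the third node from one end (E_8). One simple-root ordering that puts it in standard form is (alpha_1, alpha_6, alpha_4, alpha_8, alpha_7, alpha_3, alpha_2, alpha_5). So the algebra is type E_8.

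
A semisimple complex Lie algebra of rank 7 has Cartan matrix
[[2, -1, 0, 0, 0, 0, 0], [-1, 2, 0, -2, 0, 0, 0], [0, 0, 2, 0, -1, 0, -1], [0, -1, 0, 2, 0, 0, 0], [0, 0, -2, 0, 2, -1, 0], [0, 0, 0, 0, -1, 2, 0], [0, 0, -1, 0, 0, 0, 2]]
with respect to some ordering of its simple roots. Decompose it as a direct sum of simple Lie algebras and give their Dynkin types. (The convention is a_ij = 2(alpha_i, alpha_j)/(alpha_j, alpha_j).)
type B_3 ⊕ type F_4

The diagram associated to this matrix has two connected components: the simple roots {alpha_1, alpha_2, alpha_4} form a chain of 3 nodes with a double edge at one end; the terminal node there is the unique short simple root (B_3), and {alpha_3, alpha_5, alpha_6, alpha_7} form a chain of 4 nodes with a double edge between the middle two (F_4). A semisimple Lie algebra decomposes uniquely as the direct sum of simple ideals, one per connected component of its Dynkin diagram, so g ≅ B_3 ⊕ F_4 (dimension 21 + 52 = 73).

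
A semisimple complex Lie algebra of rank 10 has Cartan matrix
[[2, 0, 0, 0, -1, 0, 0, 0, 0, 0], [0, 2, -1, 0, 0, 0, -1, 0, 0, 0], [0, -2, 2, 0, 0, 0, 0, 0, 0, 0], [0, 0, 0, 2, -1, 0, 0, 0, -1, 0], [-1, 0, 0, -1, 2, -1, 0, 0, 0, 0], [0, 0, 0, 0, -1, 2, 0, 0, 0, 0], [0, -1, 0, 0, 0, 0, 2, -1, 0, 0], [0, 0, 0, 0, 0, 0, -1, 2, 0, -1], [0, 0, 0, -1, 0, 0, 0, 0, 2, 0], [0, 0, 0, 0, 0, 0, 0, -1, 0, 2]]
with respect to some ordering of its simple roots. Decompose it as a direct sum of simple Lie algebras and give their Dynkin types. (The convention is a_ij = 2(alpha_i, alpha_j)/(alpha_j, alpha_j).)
The diagram associated to this matrix has two connected components: the simple roots {alpha_2, alpha_3, alpha_7, alpha_8, alpha_10} form a chain of 5 nodes with a double edge at one end; the terminal node there is the unique long simple root (C_5), and {alpha_1, alpha_4, alpha_5, alpha_6, alpha_9} form a chain of 3 nodes with a fork of two nodes at one end (D_5). A semisimple Lie algebra decomposes uniquely as the direct sum of simple ideals, one per connected component of its Dynkin diagram, so g ≅ C_5 ⊕ D_5 (dimension 55 + 45 = 100).

type C_5 ⊕ type D_5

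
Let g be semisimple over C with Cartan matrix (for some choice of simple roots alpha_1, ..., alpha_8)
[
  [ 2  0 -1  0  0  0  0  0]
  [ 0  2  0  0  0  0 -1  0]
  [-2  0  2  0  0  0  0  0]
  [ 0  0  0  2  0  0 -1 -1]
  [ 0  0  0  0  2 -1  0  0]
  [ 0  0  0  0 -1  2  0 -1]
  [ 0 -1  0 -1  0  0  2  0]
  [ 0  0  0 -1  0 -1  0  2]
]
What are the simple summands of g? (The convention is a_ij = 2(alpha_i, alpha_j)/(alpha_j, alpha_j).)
The diagram associated to this matrix has two connected components: the simple roots {alpha_2, alpha_4, alpha_5, alpha_6, alpha_7, alpha_8} form a chain of 6 nodes with single edges (A_6), and {alpha_1, alpha_3} form a chain of 2 nodes with a double edge at one end; the terminal node there is the unique short simple root (B_2). A semisimple Lie algebra decomposes uniquely as the direct sum of simple ideals, one per connected component of its Dynkin diagram, so g ≅ A_6 ⊕ B_2 (dimension 48 + 10 = 58).

A6 + B2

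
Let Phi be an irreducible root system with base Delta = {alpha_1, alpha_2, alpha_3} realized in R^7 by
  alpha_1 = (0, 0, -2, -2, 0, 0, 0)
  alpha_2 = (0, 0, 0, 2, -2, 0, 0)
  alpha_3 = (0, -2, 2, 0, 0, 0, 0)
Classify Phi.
A_3

Compute the Cartan integers a_ij = 2(alpha_i, alpha_j)/(alpha_j, alpha_j); the resulting 3x3 Cartan matrix is
[[2, -1, -1], [-1, 2, 0], [-1, 0, 2]].
All simple roots have the same length, so the diagram is simply laced. The associated Dynkin diagram is a chain of 3 nodes with single edges (A_3), so the type is A_3 (the algebra sl(4)).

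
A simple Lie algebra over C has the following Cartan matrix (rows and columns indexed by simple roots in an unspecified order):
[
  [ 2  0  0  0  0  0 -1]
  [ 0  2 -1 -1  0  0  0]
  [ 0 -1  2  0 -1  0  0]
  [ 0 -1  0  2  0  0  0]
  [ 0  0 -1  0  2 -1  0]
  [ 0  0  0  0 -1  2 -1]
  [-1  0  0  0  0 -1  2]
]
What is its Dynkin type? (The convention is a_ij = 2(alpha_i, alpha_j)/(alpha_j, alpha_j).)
The matrix has rank 7 with 2's on the diagonal. Reading the off-diagonal entries as Dynkin edges (a single edge where a_ij = a_ji = -1; a double or triple edge where a_ij * a_ji = 2 or 3), the diagram is a chain of 7 nodes with single edges (A_7). One simple-root ordering that puts it in standard form is (alpha_1, alpha_7, alpha_6, alpha_5, alpha_3, alpha_2, alpha_4). So the algebra is type A_7, i.e. sl(8).

type A_7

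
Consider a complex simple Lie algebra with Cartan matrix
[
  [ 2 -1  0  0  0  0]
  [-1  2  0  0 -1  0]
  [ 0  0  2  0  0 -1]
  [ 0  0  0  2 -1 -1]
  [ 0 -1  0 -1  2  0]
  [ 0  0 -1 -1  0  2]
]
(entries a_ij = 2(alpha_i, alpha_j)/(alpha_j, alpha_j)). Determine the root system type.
The matrix has rank 6 with 2's on the diagonal. Reading the off-diagonal entries as Dynkin edges (a single edge where a_ij = a_ji = -1; a double or triple edge where a_ij * a_ji = 2 or 3), the diagram is a chain of 6 nodes with single edges (A_6). One simple-root ordering that puts it in standard form is (alpha_1, alpha_2, alpha_5, alpha_4, alpha_6, alpha_3). So the algebra is type A_6, i.e. sl(7).

A_6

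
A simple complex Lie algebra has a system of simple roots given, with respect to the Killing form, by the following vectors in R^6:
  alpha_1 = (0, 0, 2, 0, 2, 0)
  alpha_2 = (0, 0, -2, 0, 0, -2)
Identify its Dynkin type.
A_2

Compute the Cartan integers a_ij = 2(alpha_i, alpha_j)/(alpha_j, alpha_j); the resulting 2x2 Cartan matrix is
[[2, -1], [-1, 2]].
All simple roots have the same length, so the diagram is simply laced. The associated Dynkin diagram is a chain of 2 nodes with single edges (A_2), so the type is A_2 (the algebra sl(3)).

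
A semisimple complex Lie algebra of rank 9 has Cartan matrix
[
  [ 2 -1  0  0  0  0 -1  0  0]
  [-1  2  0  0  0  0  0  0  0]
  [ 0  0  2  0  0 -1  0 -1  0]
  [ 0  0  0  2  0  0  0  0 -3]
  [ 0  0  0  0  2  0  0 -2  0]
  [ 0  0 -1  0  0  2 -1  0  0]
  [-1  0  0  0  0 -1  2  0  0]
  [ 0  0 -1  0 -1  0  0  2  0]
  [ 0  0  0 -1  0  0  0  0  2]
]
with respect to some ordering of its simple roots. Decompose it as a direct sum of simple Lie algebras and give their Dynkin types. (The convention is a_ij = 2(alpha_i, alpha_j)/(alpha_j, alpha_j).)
C_7 (sp(14)) ⊕ G_2

The diagram associated to this matrix has two connected components: the simple roots {alpha_1, alpha_2, alpha_3, alpha_5, alpha_6, alpha_7, alpha_8} form a chain of 7 nodes with a double edge at one end; the terminal node there is the unique long simple root (C_7), and {alpha_4, alpha_9} form two nodes joined by a triple edge (G_2). A semisimple Lie algebra decomposes uniquely as the direct sum of simple ideals, one per connected component of its Dynkin diagram, so g ≅ C_7 ⊕ G_2 (dimension 105 + 14 = 119).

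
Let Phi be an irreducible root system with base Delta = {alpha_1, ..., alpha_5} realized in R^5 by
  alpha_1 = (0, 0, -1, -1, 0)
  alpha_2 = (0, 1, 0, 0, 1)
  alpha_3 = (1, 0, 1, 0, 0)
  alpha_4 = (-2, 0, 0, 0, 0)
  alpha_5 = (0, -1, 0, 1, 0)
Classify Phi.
Compute the Cartan integers a_ij = 2(alpha_i, alpha_j)/(alpha_j, alpha_j); the resulting 5x5 Cartan matrix is
[[2, 0, -1, 0, -1], [0, 2, 0, 0, -1], [-1, 0, 2, -1, 0], [0, 0, -2, 2, 0], [-1, -1, 0, 0, 2]].
The roots have two lengths (squared-length ratio 2:1); the short ones are alpha_{1,2,3,5}. The associated Dynkin diagram is a chain of 5 nodes with a double edge at one end; the terminal node there is the unique long simple root (C_5), so the type is C_5 (the algebra sp(10)).

C_5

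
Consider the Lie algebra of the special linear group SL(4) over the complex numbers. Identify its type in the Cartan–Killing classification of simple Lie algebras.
This is sl(4), which has dimension 4^2 - 1 = 15 and rank 4 - 1 = 3 (a Cartan subalgebra is the diagonal traceless matrices). In the classification of classical Lie algebras, the special linear algebra sl(n+1) has type A_n; here n = 3, so the Dynkin diagram is a chain of 3 nodes with single edges (A_3). Hence the type is A_3.

A_3 (sl(4))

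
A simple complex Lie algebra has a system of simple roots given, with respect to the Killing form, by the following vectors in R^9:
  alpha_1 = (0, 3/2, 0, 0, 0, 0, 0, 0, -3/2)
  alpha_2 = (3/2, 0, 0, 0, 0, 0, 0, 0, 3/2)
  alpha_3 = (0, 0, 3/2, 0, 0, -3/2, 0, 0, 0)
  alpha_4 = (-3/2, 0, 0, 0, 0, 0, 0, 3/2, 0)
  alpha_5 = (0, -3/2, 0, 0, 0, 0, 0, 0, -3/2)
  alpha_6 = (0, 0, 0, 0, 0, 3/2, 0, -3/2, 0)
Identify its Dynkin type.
Compute the Cartan integers a_ij = 2(alpha_i, alpha_j)/(alpha_j, alpha_j); the resulting 6x6 Cartan matrix is
[[2, -1, 0, 0, 0, 0], [-1, 2, 0, -1, -1, 0], [0, 0, 2, 0, 0, -1], [0, -1, 0, 2, 0, -1], [0, -1, 0, 0, 2, 0], [0, 0, -1, -1, 0, 2]].
All simple roots have the same length, so the diagram is simply laced. The associated Dynkin diagram is a chain of 4 nodes with a fork of two nodes at one end (D_6), so the type is D_6 (the algebra so(12)).

D_6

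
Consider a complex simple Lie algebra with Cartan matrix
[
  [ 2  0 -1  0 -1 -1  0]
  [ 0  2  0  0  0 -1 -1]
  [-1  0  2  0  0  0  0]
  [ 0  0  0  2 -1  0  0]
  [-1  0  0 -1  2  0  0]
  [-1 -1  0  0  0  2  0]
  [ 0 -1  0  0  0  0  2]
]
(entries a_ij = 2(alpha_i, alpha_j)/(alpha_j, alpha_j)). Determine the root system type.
The matrix has rank 7 with 2's on the diagonal. Reading the off-diagonal entries as Dynkin edges (a single edge where a_ij = a_ji = -1; a double or triple edge where a_ij * a_ji = 2 or 3), the diagram is a chain of 6 nodes with one extra node attached to the third node from one end (E_7). One simple-root ordering that puts it in standard form is (alpha_4, alpha_3, alpha_5, alpha_1, alpha_6, alpha_2, alpha_7). So the algebra is type E_7.

E7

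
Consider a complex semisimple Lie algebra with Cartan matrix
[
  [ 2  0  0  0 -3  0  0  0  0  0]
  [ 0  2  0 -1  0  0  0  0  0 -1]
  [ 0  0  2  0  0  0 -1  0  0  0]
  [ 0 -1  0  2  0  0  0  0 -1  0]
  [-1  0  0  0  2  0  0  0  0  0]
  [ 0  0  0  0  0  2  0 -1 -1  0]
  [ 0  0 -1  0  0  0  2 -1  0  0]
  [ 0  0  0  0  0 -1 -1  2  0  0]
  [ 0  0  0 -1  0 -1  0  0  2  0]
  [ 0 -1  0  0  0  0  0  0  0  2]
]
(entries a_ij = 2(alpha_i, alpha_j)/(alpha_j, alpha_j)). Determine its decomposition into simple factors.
The diagram associated to this matrix has two connected components: the simple roots {alpha_2, alpha_3, alpha_4, alpha_6, alpha_7, alpha_8, alpha_9, alpha_10} form a chain of 8 nodes with single edges (A_8), and {alpha_1, alpha_5} form two nodes joined by a triple edge (G_2). A semisimple Lie algebra decomposes uniquely as the direct sum of simple ideals, one per connected component of its Dynkin diagram, so g ≅ A_8 ⊕ G_2 (dimension 80 + 14 = 94).

A_8 ⊕ G_2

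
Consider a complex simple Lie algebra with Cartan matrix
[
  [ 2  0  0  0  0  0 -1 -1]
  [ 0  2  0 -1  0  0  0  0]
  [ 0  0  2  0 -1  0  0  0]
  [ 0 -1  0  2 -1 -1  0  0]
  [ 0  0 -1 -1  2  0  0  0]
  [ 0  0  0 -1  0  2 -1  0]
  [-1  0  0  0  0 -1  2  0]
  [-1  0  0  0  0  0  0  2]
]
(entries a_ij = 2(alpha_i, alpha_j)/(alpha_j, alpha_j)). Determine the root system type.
E8

The matrix has rank 8 with 2's on the diagonal. Reading the off-diagonal entries as Dynkin edges (a single edge where a_ij = a_ji = -1; a double or triple edge where a_ij * a_ji = 2 or 3), the diagram is a chain of 7 nodes with one extra node attached to the third node from one end (E_8). One simple-root ordering that puts it in standard form is (alpha_3, alpha_2, alpha_5, alpha_4, alpha_6, alpha_7, alpha_1, alpha_8). So the algebra is type E_8.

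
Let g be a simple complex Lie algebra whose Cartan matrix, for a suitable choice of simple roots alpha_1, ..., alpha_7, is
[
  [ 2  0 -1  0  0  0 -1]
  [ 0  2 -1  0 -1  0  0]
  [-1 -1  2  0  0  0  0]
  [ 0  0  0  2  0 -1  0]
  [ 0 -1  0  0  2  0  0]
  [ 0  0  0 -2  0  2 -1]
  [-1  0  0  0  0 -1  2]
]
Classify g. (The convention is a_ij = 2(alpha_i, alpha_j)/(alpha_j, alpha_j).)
B_7 (so(15))

The matrix has rank 7 with 2's on the diagonal. Reading the off-diagonal entries as Dynkin edges (a single edge where a_ij = a_ji = -1; a double or triple edge where a_ij * a_ji = 2 or 3), the diagram is a chain of 7 nodes with a double edge at one end; the terminal node there is the unique short simple root (B_7). One simple-root ordering that puts it in standard form is (alpha_5, alpha_2, alpha_3, alpha_1, alpha_7, alpha_6, alpha_4). So the algebra is type B_7, i.e. so(15).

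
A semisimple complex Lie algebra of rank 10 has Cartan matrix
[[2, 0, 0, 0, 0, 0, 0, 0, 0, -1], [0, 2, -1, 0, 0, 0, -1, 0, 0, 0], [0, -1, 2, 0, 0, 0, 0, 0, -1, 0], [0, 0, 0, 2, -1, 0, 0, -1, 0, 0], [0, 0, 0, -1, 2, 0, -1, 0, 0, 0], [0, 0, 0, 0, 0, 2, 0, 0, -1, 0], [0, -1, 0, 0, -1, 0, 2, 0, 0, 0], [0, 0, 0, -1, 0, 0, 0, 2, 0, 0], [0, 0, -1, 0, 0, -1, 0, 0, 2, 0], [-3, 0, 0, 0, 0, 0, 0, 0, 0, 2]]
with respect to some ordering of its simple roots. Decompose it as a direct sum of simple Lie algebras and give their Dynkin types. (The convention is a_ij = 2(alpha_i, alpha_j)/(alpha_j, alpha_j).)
A8 + G2

The diagram associated to this matrix has two connected components: the simple roots {alpha_2, alpha_3, alpha_4, alpha_5, alpha_6, alpha_7, alpha_8, alpha_9} form a chain of 8 nodes with single edges (A_8), and {alpha_1, alpha_10} form two nodes joined by a triple edge (G_2). A semisimple Lie algebra decomposes uniquely as the direct sum of simple ideals, one per connected component of its Dynkin diagram, so g ≅ A_8 ⊕ G_2 (dimension 80 + 14 = 94).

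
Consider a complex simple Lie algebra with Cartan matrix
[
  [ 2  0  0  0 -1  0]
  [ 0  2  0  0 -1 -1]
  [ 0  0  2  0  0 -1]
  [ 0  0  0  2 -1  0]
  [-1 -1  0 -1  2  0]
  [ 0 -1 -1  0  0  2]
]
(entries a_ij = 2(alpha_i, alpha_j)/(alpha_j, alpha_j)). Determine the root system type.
The matrix has rank 6 with 2's on the diagonal. Reading the off-diagonal entries as Dynkin edges (a single edge where a_ij = a_ji = -1; a double or triple edge where a_ij * a_ji = 2 or 3), the diagram is a chain of 4 nodes with a fork of two nodes at one end (D_6). One simple-root ordering that puts it in standard form is (alpha_3, alpha_6, alpha_2, alpha_5, alpha_4, alpha_1). So the algebra is type D_6, i.e. so(12).

D6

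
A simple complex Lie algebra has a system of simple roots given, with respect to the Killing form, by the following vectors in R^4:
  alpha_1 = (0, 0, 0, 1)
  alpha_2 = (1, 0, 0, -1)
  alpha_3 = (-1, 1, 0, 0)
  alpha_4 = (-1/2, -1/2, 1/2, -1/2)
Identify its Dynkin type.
F_4

Compute the Cartan integers a_ij = 2(alpha_i, alpha_j)/(alpha_j, alpha_j); the resulting 4x4 Cartan matrix is
[[2, -1, 0, -1], [-2, 2, -1, 0], [0, -1, 2, 0], [-1, 0, 0, 2]].
The roots have two lengths (squared-length ratio 2:1); the short ones are alpha_{1,4}. The associated Dynkin diagram is a chain of 4 nodes with a double edge between the middle two (F_4), so the type is F_4.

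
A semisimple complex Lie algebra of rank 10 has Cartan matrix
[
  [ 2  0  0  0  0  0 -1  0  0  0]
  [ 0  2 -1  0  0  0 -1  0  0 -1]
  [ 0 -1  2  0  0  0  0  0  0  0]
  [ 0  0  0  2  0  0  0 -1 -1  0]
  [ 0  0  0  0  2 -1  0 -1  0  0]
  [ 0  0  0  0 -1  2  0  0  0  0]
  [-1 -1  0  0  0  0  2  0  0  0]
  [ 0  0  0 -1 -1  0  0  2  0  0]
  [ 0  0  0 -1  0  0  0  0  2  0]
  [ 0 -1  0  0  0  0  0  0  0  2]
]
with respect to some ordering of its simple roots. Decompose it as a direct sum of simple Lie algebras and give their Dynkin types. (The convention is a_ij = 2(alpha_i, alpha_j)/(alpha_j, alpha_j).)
The diagram associated to this matrix has two connected components: the simple roots {alpha_4, alpha_5, alpha_6, alpha_8, alpha_9} form a chain of 5 nodes with single edges (A_5), and {alpha_1, alpha_2, alpha_3, alpha_7, alpha_10} form a chain of 3 nodes with a fork of two nodes at one end (D_5). A semisimple Lie algebra decomposes uniquely as the direct sum of simple ideals, one per connected component of its Dynkin diagram, so g ≅ A_5 ⊕ D_5 (dimension 35 + 45 = 80).

A5 + D5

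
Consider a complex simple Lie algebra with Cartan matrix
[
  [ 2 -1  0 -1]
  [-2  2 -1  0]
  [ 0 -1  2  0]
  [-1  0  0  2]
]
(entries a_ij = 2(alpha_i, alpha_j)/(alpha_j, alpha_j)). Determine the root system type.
F4

The matrix has rank 4 with 2's on the diagonal. Reading the off-diagonal entries as Dynkin edges (a single edge where a_ij = a_ji = -1; a double or triple edge where a_ij * a_ji = 2 or 3), the diagram is a chain of 4 nodes with a double edge between the middle two (F_4). One simple-root ordering that puts it in standard form is (alpha_3, alpha_2, alpha_1, alpha_4). So the algebra is type F_4.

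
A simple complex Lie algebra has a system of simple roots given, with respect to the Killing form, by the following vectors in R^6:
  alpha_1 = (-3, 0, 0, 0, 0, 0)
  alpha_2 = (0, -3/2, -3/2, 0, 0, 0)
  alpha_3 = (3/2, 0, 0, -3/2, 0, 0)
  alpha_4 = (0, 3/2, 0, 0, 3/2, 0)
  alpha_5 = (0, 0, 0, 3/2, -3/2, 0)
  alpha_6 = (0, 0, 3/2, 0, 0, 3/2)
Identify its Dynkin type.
Compute the Cartan integers a_ij = 2(alpha_i, alpha_j)/(alpha_j, alpha_j); the resulting 6x6 Cartan matrix is
[[2, 0, -2, 0, 0, 0], [0, 2, 0, -1, 0, -1], [-1, 0, 2, 0, -1, 0], [0, -1, 0, 2, -1, 0], [0, 0, -1, -1, 2, 0], [0, -1, 0, 0, 0, 2]].
The roots have two lengths (squared-length ratio 2:1); the short ones are alpha_{2,3,4,5,6}. The associated Dynkin diagram is a chain of 6 nodes with a double edge at one end; the terminal node there is the unique long simple root (C_6), so the type is C_6 (the algebra sp(12)).

C_6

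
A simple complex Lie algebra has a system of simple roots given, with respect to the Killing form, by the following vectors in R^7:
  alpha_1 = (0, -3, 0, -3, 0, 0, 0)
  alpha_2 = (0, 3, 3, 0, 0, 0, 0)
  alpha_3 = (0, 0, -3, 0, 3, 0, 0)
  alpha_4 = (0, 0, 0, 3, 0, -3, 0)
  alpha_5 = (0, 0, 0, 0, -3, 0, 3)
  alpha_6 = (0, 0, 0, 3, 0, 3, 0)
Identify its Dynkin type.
Compute the Cartan integers a_ij = 2(alpha_i, alpha_j)/(alpha_j, alpha_j); the resulting 6x6 Cartan matrix is
[[2, -1, 0, -1, 0, -1], [-1, 2, -1, 0, 0, 0], [0, -1, 2, 0, -1, 0], [-1, 0, 0, 2, 0, 0], [0, 0, -1, 0, 2, 0], [-1, 0, 0, 0, 0, 2]].
All simple roots have the same length, so the diagram is simply laced. The associated Dynkin diagram is a chain of 4 nodes with a fork of two nodes at one end (D_6), so the type is D_6 (the algebra so(12)).

type D_6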